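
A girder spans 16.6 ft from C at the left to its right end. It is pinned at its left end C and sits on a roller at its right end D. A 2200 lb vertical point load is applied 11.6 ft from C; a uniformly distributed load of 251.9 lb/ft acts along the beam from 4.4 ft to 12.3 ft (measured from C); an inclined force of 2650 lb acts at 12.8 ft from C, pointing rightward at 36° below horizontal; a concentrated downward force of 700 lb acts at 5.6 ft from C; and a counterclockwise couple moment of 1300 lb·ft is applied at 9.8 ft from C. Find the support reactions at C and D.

C_x = -2144 lb, C_y = 2550 lb, D_y = 3897 lb

Resultant of the distributed load: 251.9 × 7.9 = 1990.01 lb at 8.35 ft from C.
Taking moments about C: D_y·16.6 − 2200·11.6 − (251.9·7.9)·8.35 − 2650·sin36°·12.8 − 700·5.6 + 1300 = 0 → D_y = 64694.3/16.6 = 3897.25 ≈ 3897 lb.
ΣF_y = 0: C_y + 3897.25 − 2200 − 251.9·7.9 − 2650·sin36° − 700 = 0 → C_y = 2550 lb.
ΣF_x = 0: C_x + 2650·cos36° = 0 → C_x = -2144 lb.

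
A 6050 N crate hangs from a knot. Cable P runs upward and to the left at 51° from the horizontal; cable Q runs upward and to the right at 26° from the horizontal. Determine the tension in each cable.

T_P = 5581 N, T_Q = 3908 N

ΣF_x = 0: −T_P·cos51° + T_Q·cos26° = 0 → T_Q = 0.700183·T_P.
ΣF_y = 0: T_P·sin51° + T_Q·sin26° = 6050.
Substitute: T_P·(0.777146 + 0.700183·0.438371) = 6050 → T_P = 5580.74 ≈ 5581 N.
Then T_Q = 0.700183 × 5580.74 = 3908 N.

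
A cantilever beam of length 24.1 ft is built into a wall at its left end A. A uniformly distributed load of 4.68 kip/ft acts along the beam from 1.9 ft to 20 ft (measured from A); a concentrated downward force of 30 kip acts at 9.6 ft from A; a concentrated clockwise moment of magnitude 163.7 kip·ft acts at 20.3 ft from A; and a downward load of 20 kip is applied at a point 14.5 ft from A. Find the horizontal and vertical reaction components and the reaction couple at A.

A_x = 0, A_y = 134.7 kip, M_A = 1669 kip·ft

Resultant of the distributed load: 4.68 × 18.1 = 84.708 kip at 10.95 ft from A.
ΣF_x = 0: A_x = 0.
ΣF_y = 0: A_y − 4.68·18.1 − 30 − 20 = 0 → A_y = 134.7 kip.
ΣM about A: M_A − (4.68·18.1)·10.95 − 30·9.6 − 163.7 − 20·14.5 = 0 → M_A = 1669 kip·ft.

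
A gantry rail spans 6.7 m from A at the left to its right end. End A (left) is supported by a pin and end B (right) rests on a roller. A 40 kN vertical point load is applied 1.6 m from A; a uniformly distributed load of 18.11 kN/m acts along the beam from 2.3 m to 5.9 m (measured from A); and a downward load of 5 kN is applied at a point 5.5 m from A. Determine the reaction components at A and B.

Resultant of the distributed load: 18.11 × 3.6 = 65.196 kN at 4.1 m from A.
Moments about A: B_y·6.7 − 40·1.6 − (18.11·3.6)·4.1 − 5·5.5 = 0 → B_y = 358.8036/6.7 = 53.5528 ≈ 53.55 kN.
ΣF_y = 0: A_y + 53.5528 − 40 − 18.11·3.6 − 5 = 0 → A_y = 56.64 kN.
ΣF_x = 0: no horizontal applied forces, so A_x = 0.

A_x = 0, A_y = 56.64 kN, B_y = 53.55 kN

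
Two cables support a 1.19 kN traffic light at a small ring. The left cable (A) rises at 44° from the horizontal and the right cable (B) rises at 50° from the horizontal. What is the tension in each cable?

ΣF_x = 0: −T_A·cos44° + T_B·cos50° = 0 → T_B = 1.11909·T_A.
ΣF_y = 0: T_A·sin44° + T_B·sin50° = 1.19.
Substitute: T_A·(0.694658 + 1.11909·0.766044) = 1.19 → T_A = 0.766787 ≈ 0.7668 kN.
Then T_B = 1.11909 × 0.766787 = 0.8581 kN.

T_A = 0.7668 kN, T_B = 0.8581 kN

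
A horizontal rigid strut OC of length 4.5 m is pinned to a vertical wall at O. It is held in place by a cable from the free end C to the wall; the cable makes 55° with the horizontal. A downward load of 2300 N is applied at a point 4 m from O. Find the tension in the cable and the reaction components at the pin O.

T = 2496 N, O_x = 1432 N, O_y = 255.6 N

ΣM about O: T·sin55°·4.5 − 2300·4 = 0 → T = 9200/(4.5·0.819152) = 2495.81 ≈ 2496 N.
ΣF_x = 0: O_x − T·cos55° = 0 → O_x = 2495.81 × 0.573576 = 1432 N.
ΣF_y = 0: O_y + T·sin55° − 2300 = 0 → O_y = 2300 − 2495.81 × 0.819152 = 255.6 N.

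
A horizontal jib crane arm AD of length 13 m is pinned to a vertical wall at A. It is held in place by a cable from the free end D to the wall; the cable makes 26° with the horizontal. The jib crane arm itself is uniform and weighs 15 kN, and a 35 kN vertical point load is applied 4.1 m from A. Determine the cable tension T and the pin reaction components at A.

ΣM about A: T·sin26°·13 − 15·6.5 − 35·4.1 = 0 → T = 241/(13·0.438371) = 42.2894 ≈ 42.29 kN.
ΣF_x = 0: A_x − T·cos26° = 0 → A_x = 42.2894 × 0.898794 = 38.01 kN.
ΣF_y = 0: A_y + T·sin26° − 15 − 35 = 0 → A_y = 50 − 42.2894 × 0.438371 = 31.46 kN.

T = 42.29 kN, A_x = 38.01 kN, A_y = 31.46 kN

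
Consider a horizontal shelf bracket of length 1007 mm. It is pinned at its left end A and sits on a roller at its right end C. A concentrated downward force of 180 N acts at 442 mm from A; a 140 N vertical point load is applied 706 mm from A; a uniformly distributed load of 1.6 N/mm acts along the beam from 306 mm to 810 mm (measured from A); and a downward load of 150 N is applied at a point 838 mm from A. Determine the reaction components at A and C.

A_x = 0, A_y = 527.6 N, C_y = 748.8 N

Resultant of the distributed load: 1.6 × 504 = 806.4 N at 558 mm from A.
Moments about A: C_y·1007 − 180·442 − 140·706 − (1.6·504)·558 − 150·838 = 0 → C_y = 754071.2/1007 = 748.829 ≈ 748.8 N.
ΣF_y = 0: A_y + 748.829 − 180 − 140 − 1.6·504 − 150 = 0 → A_y = 527.6 N.
ΣF_x = 0: no horizontal applied forces, so A_x = 0.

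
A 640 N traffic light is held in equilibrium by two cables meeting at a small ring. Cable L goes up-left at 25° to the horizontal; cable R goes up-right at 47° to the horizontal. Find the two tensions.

ΣF_x = 0: −T_L·cos25° + T_R·cos47° = 0 → T_R = 1.3289·T_L.
ΣF_y = 0: T_L·sin25° + T_R·sin47° = 640.
Substitute: T_L·(0.422618 + 1.3289·0.731354) = 640 → T_L = 458.941 ≈ 458.9 N.
Then T_R = 1.3289 × 458.941 = 609.9 N.

T_L = 458.9 N, T_R = 609.9 N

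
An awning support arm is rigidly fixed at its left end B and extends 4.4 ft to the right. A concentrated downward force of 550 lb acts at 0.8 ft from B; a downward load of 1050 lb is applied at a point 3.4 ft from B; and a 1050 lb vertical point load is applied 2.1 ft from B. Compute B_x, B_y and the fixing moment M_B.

B_x = 0, B_y = 2650 lb, M_B = 6215 lb·ft

ΣF_x = 0: B_x = 0.
ΣF_y = 0: B_y − 550 − 1050 − 1050 = 0 → B_y = 2650 lb.
ΣM about B: M_B − 550·0.8 − 1050·3.4 − 1050·2.1 = 0 → M_B = 6215 lb·ft.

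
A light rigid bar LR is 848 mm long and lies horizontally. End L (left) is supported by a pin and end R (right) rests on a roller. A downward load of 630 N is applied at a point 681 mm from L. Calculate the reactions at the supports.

L_x = 0, L_y = 124.1 N, R_y = 505.9 N

ΣM about L: R_y·848 − 630·681 = 0 → R_y = 429030/848 = 505.932 ≈ 505.9 N.
ΣF_y = 0: L_y + 505.932 − 630 = 0 → L_y = 124.1 N.
ΣF_x = 0: no horizontal applied forces, so L_x = 0.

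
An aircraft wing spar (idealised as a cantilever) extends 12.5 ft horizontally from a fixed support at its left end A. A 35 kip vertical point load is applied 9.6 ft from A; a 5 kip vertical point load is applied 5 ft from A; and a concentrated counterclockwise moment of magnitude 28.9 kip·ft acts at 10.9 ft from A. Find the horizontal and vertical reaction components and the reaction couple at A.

ΣF_x = 0: A_x = 0.
ΣF_y = 0: A_y − 35 − 5 = 0 → A_y = 40.00 kip.
ΣM about A: M_A − 35·9.6 − 5·5 + 28.9 = 0 → M_A = 332.1 kip·ft.

A_x = 0, A_y = 40.00 kip, M_A = 332.1 kip·ft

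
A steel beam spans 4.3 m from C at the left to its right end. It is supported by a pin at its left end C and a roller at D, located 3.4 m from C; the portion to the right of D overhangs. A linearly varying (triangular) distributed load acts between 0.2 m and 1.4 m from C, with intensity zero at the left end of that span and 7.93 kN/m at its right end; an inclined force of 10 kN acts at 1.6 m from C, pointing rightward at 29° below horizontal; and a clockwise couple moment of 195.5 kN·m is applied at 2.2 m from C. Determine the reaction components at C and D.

C_x = -8.746 kN, C_y = -51.57 kN, D_y = 61.18 kN

Resultant of the triangular load: ½ × 7.93 × 1.2 = 4.758 kN, acting at 1 m from C (one-third of the span from the peak).
Moments about C: D_y·3.4 − (½·7.93·1.2)·1 − 10·sin29°·1.6 − 195.5 = 0 → D_y = 208.015/3.4 = 61.1809 ≈ 61.18 kN.
ΣF_y = 0: C_y + 61.1809 − ½·7.93·1.2 − 10·sin29° = 0 → C_y = -51.57 kN.
ΣF_x = 0: C_x + 10·cos29° = 0 → C_x = -8.746 kN.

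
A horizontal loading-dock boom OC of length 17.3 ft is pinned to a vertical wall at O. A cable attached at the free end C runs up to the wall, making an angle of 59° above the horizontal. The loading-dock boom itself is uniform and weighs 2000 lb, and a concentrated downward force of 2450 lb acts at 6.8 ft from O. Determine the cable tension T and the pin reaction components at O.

ΣM about O: T·sin59°·17.3 − 2000·8.65 − 2450·6.8 = 0 → T = 33960/(17.3·0.857167) = 2290.11 ≈ 2290 lb.
ΣF_x = 0: O_x − T·cos59° = 0 → O_x = 2290.11 × 0.515038 = 1179 lb.
ΣF_y = 0: O_y + T·sin59° − 2000 − 2450 = 0 → O_y = 4450 − 2290.11 × 0.857167 = 2487 lb.

T = 2290 lb, O_x = 1179 lb, O_y = 2487 lb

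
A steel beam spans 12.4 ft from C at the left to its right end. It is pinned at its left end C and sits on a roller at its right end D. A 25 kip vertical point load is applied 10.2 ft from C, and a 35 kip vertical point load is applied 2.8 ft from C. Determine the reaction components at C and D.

Taking moments about C: D_y·12.4 − 25·10.2 − 35·2.8 = 0 → D_y = 353/12.4 = 28.4677 ≈ 28.47 kip.
ΣF_y = 0: C_y + 28.4677 − 25 − 35 = 0 → C_y = 31.53 kip.
ΣF_x = 0: no horizontal applied forces, so C_x = 0.

C_x = 0, C_y = 31.53 kip, D_y = 28.47 kip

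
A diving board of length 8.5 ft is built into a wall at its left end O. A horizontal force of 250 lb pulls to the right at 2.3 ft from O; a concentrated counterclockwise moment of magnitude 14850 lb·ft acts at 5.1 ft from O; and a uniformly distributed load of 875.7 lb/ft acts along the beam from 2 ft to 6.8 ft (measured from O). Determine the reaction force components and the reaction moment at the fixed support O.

Resultant of the distributed load: 875.7 × 4.8 = 4203.36 lb at 4.4 ft from O.
ΣF_x = 0: O_x + 250 = 0 → O_x = -250.0 lb.
ΣF_y = 0: O_y − 875.7·4.8 = 0 → O_y = 4203 lb.
ΣM about O: M_O + 14850 − (875.7·4.8)·4.4 = 0 → M_O = 3645 lb·ft.

O_x = -250.0 lb, O_y = 4203 lb, M_O = 3645 lb·ft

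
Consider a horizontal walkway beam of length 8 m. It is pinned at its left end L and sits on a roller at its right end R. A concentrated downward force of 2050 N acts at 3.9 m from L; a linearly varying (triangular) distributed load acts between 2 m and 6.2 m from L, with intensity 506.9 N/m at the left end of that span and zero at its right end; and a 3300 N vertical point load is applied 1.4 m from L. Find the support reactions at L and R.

L_x = 0, L_y = 4385 N, R_y = 2029 N

Resultant of the triangular load: ½ × 506.9 × 4.2 = 1064.49 N, acting at 3.4 m from L (one-third of the span from the peak).
ΣM about L: R_y·8 − 2050·3.9 − (½·506.9·4.2)·3.4 − 3300·1.4 = 0 → R_y = 16234.266/8 = 2029.28 ≈ 2029 N.
ΣF_y = 0: L_y + 2029.28 − 2050 − ½·506.9·4.2 − 3300 = 0 → L_y = 4385 N.
ΣF_x = 0: no horizontal applied forces, so L_x = 0.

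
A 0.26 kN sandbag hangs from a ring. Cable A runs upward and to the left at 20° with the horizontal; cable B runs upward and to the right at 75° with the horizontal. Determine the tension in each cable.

T_A = 0.06755 kN, T_B = 0.2453 kN

ΣF_x = 0: −T_A·cos20° + T_B·cos75° = 0 → T_B = 3.63069·T_A.
ΣF_y = 0: T_A·sin20° + T_B·sin75° = 0.26.
Substitute: T_A·(0.34202 + 3.63069·0.965926) = 0.26 → T_A = 0.0675501 ≈ 0.06755 kN.
Then T_B = 3.63069 × 0.0675501 = 0.2453 kN.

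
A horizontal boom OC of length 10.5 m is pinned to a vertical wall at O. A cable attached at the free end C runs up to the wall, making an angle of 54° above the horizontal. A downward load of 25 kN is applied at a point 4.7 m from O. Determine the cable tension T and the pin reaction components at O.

T = 13.83 kN, O_x = 8.130 kN, O_y = 13.81 kN

ΣM about O: T·sin54°·10.5 − 25·4.7 = 0 → T = 117.5/(10.5·0.809017) = 13.8322 ≈ 13.83 kN.
ΣF_x = 0: O_x − T·cos54° = 0 → O_x = 13.8322 × 0.587785 = 8.130 kN.
ΣF_y = 0: O_y + T·sin54° − 25 = 0 → O_y = 25 − 13.8322 × 0.809017 = 13.81 kN.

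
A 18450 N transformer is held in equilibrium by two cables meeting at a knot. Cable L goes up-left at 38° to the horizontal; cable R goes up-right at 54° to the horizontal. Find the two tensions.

T_L = 10850 N, T_R = 14550 N

ΣF_x = 0: −T_L·cos38° + T_R·cos54° = 0 → T_R = 1.34064·T_L.
ΣF_y = 0: T_L·sin38° + T_R·sin54° = 18450.
Substitute: T_L·(0.615661 + 1.34064·0.809017) = 18450 → T_L = 10851.3 ≈ 10850 N.
Then T_R = 1.34064 × 10851.3 = 14550 N.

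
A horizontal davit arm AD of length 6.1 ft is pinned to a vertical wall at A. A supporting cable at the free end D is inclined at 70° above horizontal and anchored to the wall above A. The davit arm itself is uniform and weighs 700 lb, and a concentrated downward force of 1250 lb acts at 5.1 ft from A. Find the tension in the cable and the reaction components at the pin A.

ΣM about A: T·sin70°·6.1 − 700·3.05 − 1250·5.1 = 0 → T = 8510/(6.1·0.939693) = 1484.61 ≈ 1485 lb.
ΣF_x = 0: A_x − T·cos70° = 0 → A_x = 1484.61 × 0.34202 = 507.8 lb.
ΣF_y = 0: A_y + T·sin70° − 700 − 1250 = 0 → A_y = 1950 − 1484.61 × 0.939693 = 554.9 lb.

T = 1485 lb, A_x = 507.8 lb, A_y = 554.9 lb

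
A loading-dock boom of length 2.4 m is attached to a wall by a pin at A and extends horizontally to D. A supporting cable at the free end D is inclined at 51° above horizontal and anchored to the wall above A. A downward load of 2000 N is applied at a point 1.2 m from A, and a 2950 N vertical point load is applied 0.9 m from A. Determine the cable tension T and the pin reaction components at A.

T = 2710 N, A_x = 1706 N, A_y = 2844 N

ΣM about A: T·sin51°·2.4 − 2000·1.2 − 2950·0.9 = 0 → T = 5055/(2.4·0.777146) = 2710.24 ≈ 2710 N.
ΣF_x = 0: A_x − T·cos51° = 0 → A_x = 2710.24 × 0.62932 = 1706 N.
ΣF_y = 0: A_y + T·sin51° − 2000 − 2950 = 0 → A_y = 4950 − 2710.24 × 0.777146 = 2844 N.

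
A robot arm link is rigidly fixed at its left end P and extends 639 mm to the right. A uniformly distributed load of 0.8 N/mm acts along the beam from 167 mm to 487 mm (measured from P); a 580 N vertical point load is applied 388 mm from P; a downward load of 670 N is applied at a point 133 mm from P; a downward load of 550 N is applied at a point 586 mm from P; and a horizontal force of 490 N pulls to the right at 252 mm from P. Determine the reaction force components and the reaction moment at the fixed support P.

P_x = -490.0 N, P_y = 2056 N, M_P = 720200 N·mm

Resultant of the distributed load: 0.8 × 320 = 256 N at 327 mm from P.
ΣF_x = 0: P_x + 490 = 0 → P_x = -490.0 N.
ΣF_y = 0: P_y − 0.8·320 − 580 − 670 − 550 = 0 → P_y = 2056 N.
ΣM about P: M_P − (0.8·320)·327 − 580·388 − 670·133 − 550·586 = 0 → M_P = 720200 N·mm.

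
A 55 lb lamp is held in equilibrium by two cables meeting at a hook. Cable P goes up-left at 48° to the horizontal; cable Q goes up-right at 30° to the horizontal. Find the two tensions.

T_P = 48.70 lb, T_Q = 37.62 lb

ΣF_x = 0: −T_P·cos48° + T_Q·cos30° = 0 → T_Q = 0.772645·T_P.
ΣF_y = 0: T_P·sin48° + T_Q·sin30° = 55.
Substitute: T_P·(0.743145 + 0.772645·0.5) = 55 → T_P = 48.6955 ≈ 48.70 lb.
Then T_Q = 0.772645 × 48.6955 = 37.62 lb.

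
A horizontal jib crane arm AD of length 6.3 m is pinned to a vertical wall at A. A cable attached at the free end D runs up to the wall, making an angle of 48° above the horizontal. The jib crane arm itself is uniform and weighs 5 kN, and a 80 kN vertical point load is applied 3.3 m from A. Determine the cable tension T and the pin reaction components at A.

ΣM about A: T·sin48°·6.3 − 5·3.15 − 80·3.3 = 0 → T = 279.75/(6.3·0.743145) = 59.7525 ≈ 59.75 kN.
ΣF_x = 0: A_x − T·cos48° = 0 → A_x = 59.7525 × 0.669131 = 39.98 kN.
ΣF_y = 0: A_y + T·sin48° − 5 − 80 = 0 → A_y = 85 − 59.7525 × 0.743145 = 40.60 kN.

T = 59.75 kN, A_x = 39.98 kN, A_y = 40.60 kN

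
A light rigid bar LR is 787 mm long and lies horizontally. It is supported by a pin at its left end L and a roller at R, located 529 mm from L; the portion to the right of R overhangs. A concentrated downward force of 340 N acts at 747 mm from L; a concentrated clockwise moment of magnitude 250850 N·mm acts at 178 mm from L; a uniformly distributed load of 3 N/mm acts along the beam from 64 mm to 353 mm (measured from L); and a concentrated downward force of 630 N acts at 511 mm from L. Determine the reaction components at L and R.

Resultant of the distributed load: 3 × 289 = 867 N at 208.5 mm from L.
Taking moments about L: R_y·529 − 340·747 − 250850 − (3·289)·208.5 − 630·511 = 0 → R_y = 1007529.5/529 = 1904.59 ≈ 1905 N.
ΣF_y = 0: L_y + 1904.59 − 340 − 3·289 − 630 = 0 → L_y = -67.59 N.
ΣF_x = 0: no horizontal applied forces, so L_x = 0.

L_x = 0, L_y = -67.59 N, R_y = 1905 N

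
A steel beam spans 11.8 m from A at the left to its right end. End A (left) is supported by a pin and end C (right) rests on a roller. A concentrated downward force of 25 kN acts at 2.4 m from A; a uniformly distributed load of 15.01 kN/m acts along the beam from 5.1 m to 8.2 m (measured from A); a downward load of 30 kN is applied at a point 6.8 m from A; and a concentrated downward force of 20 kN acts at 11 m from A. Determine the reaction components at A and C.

A_x = 0, A_y = 54.29 kN, C_y = 67.24 kN

Resultant of the distributed load: 15.01 × 3.1 = 46.531 kN at 6.65 m from A.
Taking moments about A: C_y·11.8 − 25·2.4 − (15.01·3.1)·6.65 − 30·6.8 − 20·11 = 0 → C_y = 793.43115/11.8 = 67.2399 ≈ 67.24 kN.
ΣF_y = 0: A_y + 67.2399 − 25 − 15.01·3.1 − 30 − 20 = 0 → A_y = 54.29 kN.
ΣF_x = 0: no horizontal applied forces, so A_x = 0.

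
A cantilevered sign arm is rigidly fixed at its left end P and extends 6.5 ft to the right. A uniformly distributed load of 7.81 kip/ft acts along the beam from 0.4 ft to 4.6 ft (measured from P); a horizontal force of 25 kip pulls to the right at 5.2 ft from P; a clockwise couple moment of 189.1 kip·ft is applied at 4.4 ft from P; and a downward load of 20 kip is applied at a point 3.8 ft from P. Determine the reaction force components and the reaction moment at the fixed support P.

P_x = -25.00 kip, P_y = 52.80 kip, M_P = 347.1 kip·ft

Resultant of the distributed load: 7.81 × 4.2 = 32.802 kip at 2.5 ft from P.
ΣF_x = 0: P_x + 25 = 0 → P_x = -25.00 kip.
ΣF_y = 0: P_y − 7.81·4.2 − 20 = 0 → P_y = 52.80 kip.
ΣM about P: M_P − (7.81·4.2)·2.5 − 189.1 − 20·3.8 = 0 → M_P = 347.1 kip·ft.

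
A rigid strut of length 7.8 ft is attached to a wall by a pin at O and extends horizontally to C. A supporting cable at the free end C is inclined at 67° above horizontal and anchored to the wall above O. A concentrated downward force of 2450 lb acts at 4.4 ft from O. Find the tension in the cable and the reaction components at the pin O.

ΣM about O: T·sin67°·7.8 − 2450·4.4 = 0 → T = 10780/(7.8·0.920505) = 1501.41 ≈ 1501 lb.
ΣF_x = 0: O_x − T·cos67° = 0 → O_x = 1501.41 × 0.390731 = 586.6 lb.
ΣF_y = 0: O_y + T·sin67° − 2450 = 0 → O_y = 2450 − 1501.41 × 0.920505 = 1068 lb.

T = 1501 lb, O_x = 586.6 lb, O_y = 1068 lb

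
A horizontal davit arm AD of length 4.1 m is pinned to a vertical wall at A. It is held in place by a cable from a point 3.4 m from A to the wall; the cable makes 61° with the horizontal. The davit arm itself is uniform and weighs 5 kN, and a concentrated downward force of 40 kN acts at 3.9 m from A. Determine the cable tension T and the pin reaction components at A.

T = 55.91 kN, A_x = 27.10 kN, A_y = -3.897 kN

ΣM about A: T·sin61°·3.4 − 5·2.05 − 40·3.9 = 0 → T = 166.25/(3.4·0.87462) = 55.9066 ≈ 55.91 kN.
ΣF_x = 0: A_x − T·cos61° = 0 → A_x = 55.9066 × 0.48481 = 27.10 kN.
ΣF_y = 0: A_y + T·sin61° − 5 − 40 = 0 → A_y = 45 − 55.9066 × 0.87462 = -3.897 kN.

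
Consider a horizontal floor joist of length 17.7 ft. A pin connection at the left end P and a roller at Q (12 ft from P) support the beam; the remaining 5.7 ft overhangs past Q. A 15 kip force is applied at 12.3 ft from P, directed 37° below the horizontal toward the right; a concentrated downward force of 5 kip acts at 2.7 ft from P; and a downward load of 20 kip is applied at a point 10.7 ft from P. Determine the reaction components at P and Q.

P_x = -11.98 kip, P_y = 5.816 kip, Q_y = 28.21 kip

Moments about P: Q_y·12 − 15·sin37°·12.3 − 5·2.7 − 20·10.7 = 0 → Q_y = 338.535/12 = 28.2113 ≈ 28.21 kip.
ΣF_y = 0: P_y + 28.2113 − 15·sin37° − 5 − 20 = 0 → P_y = 5.816 kip.
ΣF_x = 0: P_x + 15·cos37° = 0 → P_x = -11.98 kip.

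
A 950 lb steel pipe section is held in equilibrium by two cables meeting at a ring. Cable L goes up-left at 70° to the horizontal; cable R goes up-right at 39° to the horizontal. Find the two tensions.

T_L = 780.8 lb, T_R = 343.6 lb

ΣF_x = 0: −T_L·cos70° + T_R·cos39° = 0 → T_R = 0.440098·T_L.
ΣF_y = 0: T_L·sin70° + T_R·sin39° = 950.
Substitute: T_L·(0.939693 + 0.440098·0.62932) = 950 → T_L = 780.829 ≈ 780.8 lb.
Then T_R = 0.440098 × 780.829 = 343.6 lb.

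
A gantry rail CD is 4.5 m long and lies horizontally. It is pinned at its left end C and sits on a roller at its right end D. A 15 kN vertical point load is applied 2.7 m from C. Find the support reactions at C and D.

Taking moments about C: D_y·4.5 − 15·2.7 = 0 → D_y = 40.5/4.5 = 9.000 kN.
ΣF_y = 0: C_y + 9 − 15 = 0 → C_y = 6.000 kN.
ΣF_x = 0: no horizontal applied forces, so C_x = 0.

C_x = 0, C_y = 6.000 kN, D_y = 9.000 kN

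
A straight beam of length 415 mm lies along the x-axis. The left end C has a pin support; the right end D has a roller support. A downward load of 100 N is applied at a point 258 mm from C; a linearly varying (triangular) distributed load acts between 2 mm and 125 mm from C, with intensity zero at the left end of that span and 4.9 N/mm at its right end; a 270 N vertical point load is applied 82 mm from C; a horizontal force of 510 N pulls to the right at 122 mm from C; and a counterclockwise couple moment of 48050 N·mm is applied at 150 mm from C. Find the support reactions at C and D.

Resultant of the triangular load: ½ × 4.9 × 123 = 301.35 N, acting at 84 mm from C (one-third of the span from the peak).
ΣM about C: D_y·415 − 100·258 − (½·4.9·123)·84 − 270·82 + 48050 = 0 → D_y = 25203.4/415 = 60.7311 ≈ 60.73 N.
ΣF_y = 0: C_y + 60.7311 − 100 − ½·4.9·123 − 270 = 0 → C_y = 610.6 N.
ΣF_x = 0: C_x + 510 = 0 → C_x = -510.0 N.

C_x = -510.0 N, C_y = 610.6 N, D_y = 60.73 N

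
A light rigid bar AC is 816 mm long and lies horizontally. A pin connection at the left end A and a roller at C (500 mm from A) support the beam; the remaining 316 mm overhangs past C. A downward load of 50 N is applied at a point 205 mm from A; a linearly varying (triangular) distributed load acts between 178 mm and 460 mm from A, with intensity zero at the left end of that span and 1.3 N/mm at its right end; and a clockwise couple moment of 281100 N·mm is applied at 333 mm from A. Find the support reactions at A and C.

Resultant of the triangular load: ½ × 1.3 × 282 = 183.3 N, acting at 366 mm from A (one-third of the span from the peak).
ΣM about A: C_y·500 − 50·205 − (½·1.3·282)·366 − 281100 = 0 → C_y = 358437.8/500 = 716.876 ≈ 716.9 N.
ΣF_y = 0: A_y + 716.876 − 50 − ½·1.3·282 = 0 → A_y = -483.6 N.
ΣF_x = 0: no horizontal applied forces, so A_x = 0.

A_x = 0, A_y = -483.6 N, C_y = 716.9 N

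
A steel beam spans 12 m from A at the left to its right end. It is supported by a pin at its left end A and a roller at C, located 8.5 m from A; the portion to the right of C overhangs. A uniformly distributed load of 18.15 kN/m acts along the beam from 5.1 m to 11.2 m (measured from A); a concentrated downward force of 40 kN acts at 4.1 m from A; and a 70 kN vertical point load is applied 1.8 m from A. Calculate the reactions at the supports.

Resultant of the distributed load: 18.15 × 6.1 = 110.715 kN at 8.15 m from A.
Moments about A: C_y·8.5 − (18.15·6.1)·8.15 − 40·4.1 − 70·1.8 = 0 → C_y = 1192.32725/8.5 = 140.274 ≈ 140.3 kN.
ΣF_y = 0: A_y + 140.274 − 18.15·6.1 − 40 − 70 = 0 → A_y = 80.44 kN.
ΣF_x = 0: no horizontal applied forces, so A_x = 0.

A_x = 0, A_y = 80.44 kN, C_y = 140.3 kN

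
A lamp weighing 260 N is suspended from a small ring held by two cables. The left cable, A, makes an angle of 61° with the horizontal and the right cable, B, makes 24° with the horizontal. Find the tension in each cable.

T_A = 238.4 N, T_B = 126.5 N

ΣF_x = 0: −T_A·cos61° + T_B·cos24° = 0 → T_B = 0.53069·T_A.
ΣF_y = 0: T_A·sin61° + T_B·sin24° = 260.
Substitute: T_A·(0.87462 + 0.53069·0.406737) = 260 → T_A = 238.429 ≈ 238.4 N.
Then T_B = 0.53069 × 238.429 = 126.5 N.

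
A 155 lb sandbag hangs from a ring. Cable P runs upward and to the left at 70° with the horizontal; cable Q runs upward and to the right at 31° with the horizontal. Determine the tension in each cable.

T_P = 135.3 lb, T_Q = 54.01 lb

ΣF_x = 0: −T_P·cos70° + T_Q·cos31° = 0 → T_Q = 0.399012·T_P.
ΣF_y = 0: T_P·sin70° + T_Q·sin31° = 155.
Substitute: T_P·(0.939693 + 0.399012·0.515038) = 155 → T_P = 135.348 ≈ 135.3 lb.
Then T_Q = 0.399012 × 135.348 = 54.01 lb.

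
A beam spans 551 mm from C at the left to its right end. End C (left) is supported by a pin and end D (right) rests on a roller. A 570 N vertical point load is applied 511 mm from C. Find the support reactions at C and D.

Taking moments about C: D_y·551 − 570·511 = 0 → D_y = 291270/551 = 528.621 ≈ 528.6 N.
ΣF_y = 0: C_y + 528.621 − 570 = 0 → C_y = 41.38 N.
ΣF_x = 0: no horizontal applied forces, so C_x = 0.

C_x = 0, C_y = 41.38 N, D_y = 528.6 N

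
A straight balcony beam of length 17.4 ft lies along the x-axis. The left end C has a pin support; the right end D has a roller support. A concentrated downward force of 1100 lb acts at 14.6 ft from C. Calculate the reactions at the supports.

Moments about C: D_y·17.4 − 1100·14.6 = 0 → D_y = 16060/17.4 = 922.989 ≈ 923.0 lb.
ΣF_y = 0: C_y + 922.989 − 1100 = 0 → C_y = 177.0 lb.
ΣF_x = 0: no horizontal applied forces, so C_x = 0.

C_x = 0, C_y = 177.0 lb, D_y = 923.0 lb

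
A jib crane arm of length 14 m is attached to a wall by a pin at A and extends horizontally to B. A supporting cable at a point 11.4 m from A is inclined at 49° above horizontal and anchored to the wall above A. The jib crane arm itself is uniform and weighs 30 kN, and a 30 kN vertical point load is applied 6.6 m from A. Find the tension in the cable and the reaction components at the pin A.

ΣM about A: T·sin49°·11.4 − 30·7 − 30·6.6 = 0 → T = 408/(11.4·0.75471) = 47.4215 ≈ 47.42 kN.
ΣF_x = 0: A_x − T·cos49° = 0 → A_x = 47.4215 × 0.656059 = 31.11 kN.
ΣF_y = 0: A_y + T·sin49° − 30 − 30 = 0 → A_y = 60 − 47.4215 × 0.75471 = 24.21 kN.

T = 47.42 kN, A_x = 31.11 kN, A_y = 24.21 kN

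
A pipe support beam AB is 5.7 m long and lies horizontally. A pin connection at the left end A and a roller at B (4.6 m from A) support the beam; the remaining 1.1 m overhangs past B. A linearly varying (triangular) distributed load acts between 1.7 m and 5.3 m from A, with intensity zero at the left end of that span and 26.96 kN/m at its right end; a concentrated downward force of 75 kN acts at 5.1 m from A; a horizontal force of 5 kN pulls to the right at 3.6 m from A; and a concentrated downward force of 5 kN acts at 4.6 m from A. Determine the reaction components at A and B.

A_x = -5.000 kN, A_y = -2.877 kN, B_y = 131.4 kN

Resultant of the triangular load: ½ × 26.96 × 3.6 = 48.528 kN, acting at 4.1 m from A (one-third of the span from the peak).
Taking moments about A: B_y·4.6 − (½·26.96·3.6)·4.1 − 75·5.1 − 5·4.6 = 0 → B_y = 604.4648/4.6 = 131.405 ≈ 131.4 kN.
ΣF_y = 0: A_y + 131.405 − ½·26.96·3.6 − 75 − 5 = 0 → A_y = -2.877 kN.
ΣF_x = 0: A_x + 5 = 0 → A_x = -5.000 kN.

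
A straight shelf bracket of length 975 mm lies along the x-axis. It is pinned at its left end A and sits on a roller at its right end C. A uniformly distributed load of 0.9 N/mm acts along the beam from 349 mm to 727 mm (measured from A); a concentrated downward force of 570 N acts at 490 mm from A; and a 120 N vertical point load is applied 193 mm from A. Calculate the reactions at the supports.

A_x = 0, A_y = 532.3 N, C_y = 497.9 N

Resultant of the distributed load: 0.9 × 378 = 340.2 N at 538 mm from A.
Taking moments about A: C_y·975 − (0.9·378)·538 − 570·490 − 120·193 = 0 → C_y = 485487.6/975 = 497.936 ≈ 497.9 N.
ΣF_y = 0: A_y + 497.936 − 0.9·378 − 570 − 120 = 0 → A_y = 532.3 N.
ΣF_x = 0: no horizontal applied forces, so A_x = 0.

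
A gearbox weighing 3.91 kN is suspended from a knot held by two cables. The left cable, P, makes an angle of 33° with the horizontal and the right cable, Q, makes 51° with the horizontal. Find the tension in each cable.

ΣF_x = 0: −T_P·cos33° + T_Q·cos51° = 0 → T_Q = 1.33266·T_P.
ΣF_y = 0: T_P·sin33° + T_Q·sin51° = 3.91.
Substitute: T_P·(0.544639 + 1.33266·0.777146) = 3.91 → T_P = 2.4742 ≈ 2.474 kN.
Then T_Q = 1.33266 × 2.4742 = 3.297 kN.

T_P = 2.474 kN, T_Q = 3.297 kN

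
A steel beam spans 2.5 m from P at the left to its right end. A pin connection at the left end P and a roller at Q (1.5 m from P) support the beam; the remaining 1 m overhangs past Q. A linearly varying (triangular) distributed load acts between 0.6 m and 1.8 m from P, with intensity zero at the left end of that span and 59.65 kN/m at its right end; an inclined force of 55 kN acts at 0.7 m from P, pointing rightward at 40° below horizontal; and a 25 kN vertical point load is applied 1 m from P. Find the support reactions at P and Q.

Resultant of the triangular load: ½ × 59.65 × 1.2 = 35.79 kN, acting at 1.4 m from P (one-third of the span from the peak).
Taking moments about P: Q_y·1.5 − (½·59.65·1.2)·1.4 − 55·sin40°·0.7 − 25·1 = 0 → Q_y = 99.8533/1.5 = 66.5689 ≈ 66.57 kN.
ΣF_y = 0: P_y + 66.5689 − ½·59.65·1.2 − 55·sin40° − 25 = 0 → P_y = 29.57 kN.
ΣF_x = 0: P_x + 55·cos40° = 0 → P_x = -42.13 kN.

P_x = -42.13 kN, P_y = 29.57 kN, Q_y = 66.57 kN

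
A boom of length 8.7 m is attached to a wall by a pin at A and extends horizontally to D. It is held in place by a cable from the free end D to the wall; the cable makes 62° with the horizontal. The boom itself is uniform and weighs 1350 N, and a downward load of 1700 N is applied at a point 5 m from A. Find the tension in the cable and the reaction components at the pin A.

ΣM about A: T·sin62°·8.7 − 1350·4.35 − 1700·5 = 0 → T = 14372.5/(8.7·0.882948) = 1871.02 ≈ 1871 N.
ΣF_x = 0: A_x − T·cos62° = 0 → A_x = 1871.02 × 0.469472 = 878.4 N.
ΣF_y = 0: A_y + T·sin62° − 1350 − 1700 = 0 → A_y = 3050 − 1871.02 × 0.882948 = 1398 N.

T = 1871 N, A_x = 878.4 N, A_y = 1398 N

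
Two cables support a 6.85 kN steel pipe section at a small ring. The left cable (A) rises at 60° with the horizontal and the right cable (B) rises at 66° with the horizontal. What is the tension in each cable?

ΣF_x = 0: −T_A·cos60° + T_B·cos66° = 0 → T_B = 1.2293·T_A.
ΣF_y = 0: T_A·sin60° + T_B·sin66° = 6.85.
Substitute: T_A·(0.866025 + 1.2293·0.913545) = 6.85 → T_A = 3.44386 ≈ 3.444 kN.
Then T_B = 1.2293 × 3.44386 = 4.234 kN.

T_A = 3.444 kN, T_B = 4.234 kN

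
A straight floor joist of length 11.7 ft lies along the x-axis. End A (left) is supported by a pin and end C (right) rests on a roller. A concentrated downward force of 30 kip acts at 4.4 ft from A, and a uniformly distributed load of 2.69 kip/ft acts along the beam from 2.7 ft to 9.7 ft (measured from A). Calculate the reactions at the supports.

A_x = 0, A_y = 27.57 kip, C_y = 21.26 kip

Resultant of the distributed load: 2.69 × 7 = 18.83 kip at 6.2 ft from A.
ΣM about A: C_y·11.7 − 30·4.4 − (2.69·7)·6.2 = 0 → C_y = 248.746/11.7 = 21.2603 ≈ 21.26 kip.
ΣF_y = 0: A_y + 21.2603 − 30 − 2.69·7 = 0 → A_y = 27.57 kip.
ΣF_x = 0: no horizontal applied forces, so A_x = 0.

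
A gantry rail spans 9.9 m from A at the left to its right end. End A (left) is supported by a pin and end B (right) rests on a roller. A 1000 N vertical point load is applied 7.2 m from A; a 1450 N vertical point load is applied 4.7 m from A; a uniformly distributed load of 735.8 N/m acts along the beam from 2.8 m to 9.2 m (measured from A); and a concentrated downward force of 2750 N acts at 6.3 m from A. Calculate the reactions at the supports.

Resultant of the distributed load: 735.8 × 6.4 = 4709.12 N at 6 m from A.
Taking moments about A: B_y·9.9 − 1000·7.2 − 1450·4.7 − (735.8·6.4)·6 − 2750·6.3 = 0 → B_y = 59594.72/9.9 = 6019.67 ≈ 6020 N.
ΣF_y = 0: A_y + 6019.67 − 1000 − 1450 − 735.8·6.4 − 2750 = 0 → A_y = 3889 N.
ΣF_x = 0: no horizontal applied forces, so A_x = 0.

A_x = 0, A_y = 3889 N, B_y = 6020 N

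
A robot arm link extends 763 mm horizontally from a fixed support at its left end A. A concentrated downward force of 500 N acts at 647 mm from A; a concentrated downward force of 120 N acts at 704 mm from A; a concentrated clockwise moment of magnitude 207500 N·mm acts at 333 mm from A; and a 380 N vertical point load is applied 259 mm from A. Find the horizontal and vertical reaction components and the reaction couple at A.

A_x = 0, A_y = 1000 N, M_A = 713900 N·mm

ΣF_x = 0: A_x = 0.
ΣF_y = 0: A_y − 500 − 120 − 380 = 0 → A_y = 1000 N.
ΣM about A: M_A − 500·647 − 120·704 − 207500 − 380·259 = 0 → M_A = 713900 N·mm.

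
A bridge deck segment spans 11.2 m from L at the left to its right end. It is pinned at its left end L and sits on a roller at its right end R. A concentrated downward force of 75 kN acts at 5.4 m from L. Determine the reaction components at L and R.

Taking moments about L: R_y·11.2 − 75·5.4 = 0 → R_y = 405/11.2 = 36.1607 ≈ 36.16 kN.
ΣF_y = 0: L_y + 36.1607 − 75 = 0 → L_y = 38.84 kN.
ΣF_x = 0: no horizontal applied forces, so L_x = 0.

L_x = 0, L_y = 38.84 kN, R_y = 36.16 kN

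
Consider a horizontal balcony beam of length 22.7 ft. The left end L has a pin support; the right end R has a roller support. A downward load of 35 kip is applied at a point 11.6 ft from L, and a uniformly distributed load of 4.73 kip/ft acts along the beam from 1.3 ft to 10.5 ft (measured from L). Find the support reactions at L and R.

L_x = 0, L_y = 49.32 kip, R_y = 29.20 kip

Resultant of the distributed load: 4.73 × 9.2 = 43.516 kip at 5.9 ft from L.
Moments about L: R_y·22.7 − 35·11.6 − (4.73·9.2)·5.9 = 0 → R_y = 662.7444/22.7 = 29.1958 ≈ 29.20 kip.
ΣF_y = 0: L_y + 29.1958 − 35 − 4.73·9.2 = 0 → L_y = 49.32 kip.
ΣF_x = 0: no horizontal applied forces, so L_x = 0.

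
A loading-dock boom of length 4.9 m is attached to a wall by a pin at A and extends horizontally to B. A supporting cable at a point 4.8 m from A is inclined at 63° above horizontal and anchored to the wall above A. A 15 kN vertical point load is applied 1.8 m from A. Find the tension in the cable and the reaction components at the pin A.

T = 6.313 kN, A_x = 2.866 kN, A_y = 9.375 kN

ΣM about A: T·sin63°·4.8 − 15·1.8 = 0 → T = 27/(4.8·0.891007) = 6.31308 ≈ 6.313 kN.
ΣF_x = 0: A_x − T·cos63° = 0 → A_x = 6.31308 × 0.45399 = 2.866 kN.
ΣF_y = 0: A_y + T·sin63° − 15 = 0 → A_y = 15 − 6.31308 × 0.891007 = 9.375 kN.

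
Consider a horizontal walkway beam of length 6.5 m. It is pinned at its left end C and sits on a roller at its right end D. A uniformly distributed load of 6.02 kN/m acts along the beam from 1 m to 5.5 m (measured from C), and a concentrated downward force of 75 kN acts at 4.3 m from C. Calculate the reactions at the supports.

Resultant of the distributed load: 6.02 × 4.5 = 27.09 kN at 3.25 m from C.
Taking moments about C: D_y·6.5 − (6.02·4.5)·3.25 − 75·4.3 = 0 → D_y = 410.5425/6.5 = 63.1604 ≈ 63.16 kN.
ΣF_y = 0: C_y + 63.1604 − 6.02·4.5 − 75 = 0 → C_y = 38.93 kN.
ΣF_x = 0: no horizontal applied forces, so C_x = 0.

C_x = 0, C_y = 38.93 kN, D_y = 63.16 kN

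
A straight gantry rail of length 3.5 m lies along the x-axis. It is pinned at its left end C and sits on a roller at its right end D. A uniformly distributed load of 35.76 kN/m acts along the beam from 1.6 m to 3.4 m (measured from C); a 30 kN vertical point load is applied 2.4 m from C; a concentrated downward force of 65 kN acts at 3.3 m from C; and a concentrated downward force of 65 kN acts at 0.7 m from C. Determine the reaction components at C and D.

Resultant of the distributed load: 35.76 × 1.8 = 64.368 kN at 2.5 m from C.
Moments about C: D_y·3.5 − (35.76·1.8)·2.5 − 30·2.4 − 65·3.3 − 65·0.7 = 0 → D_y = 492.92/3.5 = 140.834 ≈ 140.8 kN.
ΣF_y = 0: C_y + 140.834 − 35.76·1.8 − 30 − 65 − 65 = 0 → C_y = 83.53 kN.
ΣF_x = 0: no horizontal applied forces, so C_x = 0.

C_x = 0, C_y = 83.53 kN, D_y = 140.8 kN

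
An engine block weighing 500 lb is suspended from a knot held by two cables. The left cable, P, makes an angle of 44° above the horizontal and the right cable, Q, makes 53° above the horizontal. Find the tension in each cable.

T_P = 303.2 lb, T_Q = 362.4 lb

ΣF_x = 0: −T_P·cos44° + T_Q·cos53° = 0 → T_Q = 1.19528·T_P.
ΣF_y = 0: T_P·sin44° + T_Q·sin53° = 500.
Substitute: T_P·(0.694658 + 1.19528·0.798636) = 500 → T_P = 303.168 ≈ 303.2 lb.
Then T_Q = 1.19528 × 303.168 = 362.4 lb.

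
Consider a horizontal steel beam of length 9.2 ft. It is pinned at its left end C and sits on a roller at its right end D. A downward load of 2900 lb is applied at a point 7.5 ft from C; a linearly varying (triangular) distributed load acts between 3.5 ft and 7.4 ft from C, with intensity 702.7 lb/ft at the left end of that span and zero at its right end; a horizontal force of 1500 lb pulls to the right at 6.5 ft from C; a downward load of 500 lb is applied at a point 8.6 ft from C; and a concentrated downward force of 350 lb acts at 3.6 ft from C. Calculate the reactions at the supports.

Resultant of the triangular load: ½ × 702.7 × 3.9 = 1370.265 lb, acting at 4.8 ft from C (one-third of the span from the peak).
Taking moments about C: D_y·9.2 − 2900·7.5 − (½·702.7·3.9)·4.8 − 500·8.6 − 350·3.6 = 0 → D_y = 33887.272/9.2 = 3683.4 ≈ 3683 lb.
ΣF_y = 0: C_y + 3683.4 − 2900 − ½·702.7·3.9 − 500 − 350 = 0 → C_y = 1437 lb.
ΣF_x = 0: C_x + 1500 = 0 → C_x = -1500 lb.

C_x = -1500 lb, C_y = 1437 lb, D_y = 3683 lb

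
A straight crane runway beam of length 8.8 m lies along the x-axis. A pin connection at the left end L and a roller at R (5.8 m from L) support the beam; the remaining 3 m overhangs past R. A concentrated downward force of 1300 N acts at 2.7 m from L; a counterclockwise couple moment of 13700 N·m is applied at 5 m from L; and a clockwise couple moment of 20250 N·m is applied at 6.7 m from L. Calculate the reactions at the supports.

L_x = 0, L_y = -434.5 N, R_y = 1734 N

Taking moments about L: R_y·5.8 − 1300·2.7 + 13700 − 20250 = 0 → R_y = 10060/5.8 = 1734.48 ≈ 1734 N.
ΣF_y = 0: L_y + 1734.48 − 1300 = 0 → L_y = -434.5 N.
ΣF_x = 0: no horizontal applied forces, so L_x = 0.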